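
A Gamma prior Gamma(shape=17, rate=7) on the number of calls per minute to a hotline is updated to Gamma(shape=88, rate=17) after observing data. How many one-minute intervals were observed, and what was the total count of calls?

Gamma–Poisson conjugacy: posterior shape = α + Σxᵢ, posterior rate = β + n.
Matching: Σxᵢ = 88 − 17 = 71 and n = 17 − 7 = 10.

n = 10 one-minute intervals with total 71 calls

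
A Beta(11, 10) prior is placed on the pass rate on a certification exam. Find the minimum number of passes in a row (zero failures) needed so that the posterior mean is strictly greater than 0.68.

k = 11

After k passes and 0 failures the posterior is Beta(11+k, 10), with mean (11+k)/(11+10+k).
Set (11+k)/(21+k) > 0.68 and solve: k > (0.68·21 − 11)/(1 − 0.68) = 10.250.
The smallest integer exceeding 10.250 is 11, and checking k=11: (22)/(32) = 0.6875 > 0.68.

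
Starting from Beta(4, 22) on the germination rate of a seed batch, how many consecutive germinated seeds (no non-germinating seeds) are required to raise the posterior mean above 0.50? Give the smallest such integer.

k = 19

After k germinated seeds and 0 non-germinating seeds the posterior is Beta(4+k, 22), with mean (4+k)/(4+22+k).
Set (4+k)/(26+k) > 0.50 and solve: k > (0.50·26 − 4)/(1 − 0.50) = 18.000.
The smallest integer exceeding 18.000 is 19, and checking k=19: (23)/(45) = 0.5111 > 0.50.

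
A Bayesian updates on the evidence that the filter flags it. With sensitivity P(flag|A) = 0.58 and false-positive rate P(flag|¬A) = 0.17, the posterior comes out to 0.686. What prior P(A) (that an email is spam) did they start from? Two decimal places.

Bayes' rule in odds form gives O(A|E) = O(A)·[P(E|A)/P(E|¬A)], hence O(A) = O(A|E)/LR.
Posterior odds = 0.686/(1−0.686) = 2.1847. LR = 0.58/0.17 = 3.4118.
Prior odds = 2.1847/3.4118 = 0.6403, so P(A) = 0.6403/(1+0.6403) ≈ 0.39.

P(A) = 0.39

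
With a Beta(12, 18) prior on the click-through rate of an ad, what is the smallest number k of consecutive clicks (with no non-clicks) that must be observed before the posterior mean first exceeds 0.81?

After k clicks and 0 non-clicks the posterior is Beta(12+k, 18), with mean (12+k)/(12+18+k).
Set (12+k)/(30+k) > 0.81 and solve: k > (0.81·30 − 12)/(1 − 0.81) = 64.737.
The smallest integer exceeding 64.737 is 65.

k = 65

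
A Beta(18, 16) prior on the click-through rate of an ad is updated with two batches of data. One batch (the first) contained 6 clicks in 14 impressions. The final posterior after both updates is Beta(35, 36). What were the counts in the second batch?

11 clicks and 12 non-clicks

Sequential conjugate updates are equivalent to a single update on the pooled data, so total successes = posterior α − prior α and total failures = posterior β − prior β.
Total across both batches: 35−18=17 clicks, 36−16=20 non-clicks.
Subtract the first batch: 17−6=11 clicks and 20−8=12 non-clicks.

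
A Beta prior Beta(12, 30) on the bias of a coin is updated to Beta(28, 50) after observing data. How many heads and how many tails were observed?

A Beta(α, β) prior with s successes and f failures in binomial data gives a Beta(α+s, β+f) posterior.
So s = 28 − 12 = 16 and f = 50 − 30 = 20.

16 heads and 20 tails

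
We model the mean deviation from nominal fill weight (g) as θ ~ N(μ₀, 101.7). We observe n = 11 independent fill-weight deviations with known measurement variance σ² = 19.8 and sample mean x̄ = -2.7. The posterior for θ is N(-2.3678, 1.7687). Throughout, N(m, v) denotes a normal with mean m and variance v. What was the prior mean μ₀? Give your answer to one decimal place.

μ₀ = 16.4

With known observation variance, the Normal–Normal posterior has precision τ_n = τ₀ + n/σ² and mean μ_n = (τ₀μ₀ + (n/σ²)x̄)/τ_n.
Here τ₀ = 1/101.7 = 0.009833 and τ_data = 11/19.8 = 0.555556, so τ_n = 0.565389.
Rearranging for μ₀: μ₀ = (μ_n·τ_n − τ_data·x̄)/τ₀ = (-2.3678·0.565389 − 0.555556·-2.7) / 0.009833 = 0.161273/0.009833 ≈ 16.4.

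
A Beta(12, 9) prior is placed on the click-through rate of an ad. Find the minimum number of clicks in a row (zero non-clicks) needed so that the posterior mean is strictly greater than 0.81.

After k clicks and 0 non-clicks the posterior is Beta(12+k, 9), with mean (12+k)/(12+9+k).
Set (12+k)/(21+k) > 0.81 and solve: k > (0.81·21 − 12)/(1 − 0.81) = 26.368.
The smallest integer exceeding 26.368 is 27, and checking k=27: (39)/(48) = 0.8125 > 0.81.

k = 27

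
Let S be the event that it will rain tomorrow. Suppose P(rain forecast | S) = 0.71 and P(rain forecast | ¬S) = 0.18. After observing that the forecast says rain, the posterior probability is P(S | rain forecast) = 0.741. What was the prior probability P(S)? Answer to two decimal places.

Bayes' rule in odds form gives O(S|E) = O(S)·[P(E|S)/P(E|¬S)], hence O(S) = O(S|E)/LR.
Posterior odds = 0.741/(1−0.741) = 2.8610. LR = 0.71/0.18 = 3.9444.
Prior odds = 2.8610/3.9444 = 0.7253, so P(S) = 0.7253/(1+0.7253) ≈ 0.42.

P(S) = 0.42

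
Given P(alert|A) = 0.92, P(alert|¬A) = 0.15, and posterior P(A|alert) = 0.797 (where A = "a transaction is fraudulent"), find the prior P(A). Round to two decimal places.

P(A) = 0.39

In odds form, posterior odds = prior odds × likelihood ratio, so prior odds = posterior odds ÷ LR.
Posterior odds = 0.797/(1−0.797) = 3.9261. LR = 0.92/0.15 = 6.1333.
Prior odds = 3.9261/6.1333 = 0.6401, so P(A) = 0.6401/(1+0.6401) ≈ 0.39.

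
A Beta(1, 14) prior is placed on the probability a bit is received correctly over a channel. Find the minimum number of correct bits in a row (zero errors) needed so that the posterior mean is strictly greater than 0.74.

k = 39

After k correct bits and 0 errors the posterior is Beta(1+k, 14), with mean (1+k)/(1+14+k).
Set (1+k)/(15+k) > 0.74 and solve: k > (0.74·15 − 1)/(1 − 0.74) = 38.846.
The smallest integer exceeding 38.846 is 39.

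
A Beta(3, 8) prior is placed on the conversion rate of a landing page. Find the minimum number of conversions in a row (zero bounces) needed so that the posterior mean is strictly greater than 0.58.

After k conversions and 0 bounces the posterior is Beta(3+k, 8), with mean (3+k)/(3+8+k).
Set (3+k)/(11+k) > 0.58 and solve: k > (0.58·11 − 3)/(1 − 0.58) = 8.048.
The smallest integer exceeding 8.048 is 9.

k = 9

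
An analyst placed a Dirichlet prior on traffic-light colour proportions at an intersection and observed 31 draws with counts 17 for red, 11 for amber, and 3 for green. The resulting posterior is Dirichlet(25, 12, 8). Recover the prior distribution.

For a Dirichlet(α) prior with multinomial counts c, the posterior is Dirichlet(α + c) componentwise.
Subtract each count from the matching posterior parameter: 25−17=8, 12−11=1, 8−3=5.

Dirichlet(8, 1, 5)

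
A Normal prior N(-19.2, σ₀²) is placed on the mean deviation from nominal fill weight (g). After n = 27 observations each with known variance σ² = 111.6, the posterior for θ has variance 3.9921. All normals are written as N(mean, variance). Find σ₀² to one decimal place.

σ₀² = 116.8

For the Normal–Normal model with known σ², precisions add: τ_n = τ₀ + n/σ².
So 1/σ₀² = 1/3.9921 − 27/111.6 = 0.250495 − 0.241935 = 0.008560.
Hence σ₀² = 1/0.008560 ≈ 116.8.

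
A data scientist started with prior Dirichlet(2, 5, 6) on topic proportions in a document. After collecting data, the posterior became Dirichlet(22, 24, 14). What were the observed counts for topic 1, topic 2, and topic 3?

counts (20, 19, 8)

For a Dirichlet(α) prior with multinomial counts c, the posterior is Dirichlet(α + c) componentwise.
Counts are posterior − prior componentwise: 22−2=20, 24−5=19, 14−6=8.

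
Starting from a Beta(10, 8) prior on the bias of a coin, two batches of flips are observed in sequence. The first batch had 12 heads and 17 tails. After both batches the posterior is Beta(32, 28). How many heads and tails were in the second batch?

Because Beta–binomial updating is additive in the counts, the combined data contributed (α_post−α_prior, β_post−β_prior) successes and failures.
Total across both batches: 32−10=22 heads, 28−8=20 tails.
Subtract the first batch: 22−12=10 heads and 20−17=3 tails.

10 heads and 3 tails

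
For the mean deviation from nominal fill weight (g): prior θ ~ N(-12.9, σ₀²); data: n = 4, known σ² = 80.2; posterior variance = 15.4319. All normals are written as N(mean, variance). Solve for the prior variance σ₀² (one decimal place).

Posterior precision equals prior precision plus data precision: 1/σ_n² = 1/σ₀² + n/σ².
So 1/σ₀² = 1/15.4319 − 4/80.2 = 0.064801 − 0.049875 = 0.014926.
Hence σ₀² = 1/0.014926 ≈ 67.0.

σ₀² = 67.0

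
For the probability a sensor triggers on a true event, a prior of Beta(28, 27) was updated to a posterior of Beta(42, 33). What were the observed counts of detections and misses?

A Beta(a, b) prior with s successes and f failures in binomial data gives a Beta(a+s, b+f) posterior.
So s = 42 − 28 = 14 and f = 33 − 27 = 6.

14 detections and 6 misses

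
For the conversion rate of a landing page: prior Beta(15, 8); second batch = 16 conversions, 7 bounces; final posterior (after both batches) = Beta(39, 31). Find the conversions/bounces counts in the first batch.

8 conversions and 16 bounces

Because Beta–binomial updating is additive in the counts, the combined data contributed (α_post−α_prior, β_post−β_prior) successes and failures.
Total across both batches: 39−15=24 conversions, 31−8=23 bounces.
Subtract the second batch: 24−16=8 conversions and 23−7=16 bounces.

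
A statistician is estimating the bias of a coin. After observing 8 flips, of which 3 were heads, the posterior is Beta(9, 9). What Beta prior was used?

A Beta(a, b) prior with s successes and f failures in binomial data gives a Beta(a+s, b+f) posterior.
Subtract the data counts: 9−3=6, 9−5=4.

Beta(6, 4)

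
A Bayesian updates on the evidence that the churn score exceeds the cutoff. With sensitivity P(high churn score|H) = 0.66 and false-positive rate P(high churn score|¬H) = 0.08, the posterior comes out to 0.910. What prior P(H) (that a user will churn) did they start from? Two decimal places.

In odds form, posterior odds = prior odds × likelihood ratio, so prior odds = posterior odds ÷ LR.
Posterior odds = 0.910/(1−0.910) = 10.1111. LR = 0.66/0.08 = 8.2500.
Prior odds = 10.1111/8.2500 = 1.2256, so P(H) = 1.2256/(1+1.2256) ≈ 0.55.

P(H) = 0.55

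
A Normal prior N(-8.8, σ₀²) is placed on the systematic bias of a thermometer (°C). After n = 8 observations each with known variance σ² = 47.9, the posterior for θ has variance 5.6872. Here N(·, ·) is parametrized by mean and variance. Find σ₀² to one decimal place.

σ₀² = 113.4

Posterior precision equals prior precision plus data precision: 1/σ_n² = 1/σ₀² + n/σ².
So 1/σ₀² = 1/5.6872 − 8/47.9 = 0.175833 − 0.167015 = 0.008818.
Hence σ₀² = 1/0.008818 ≈ 113.4.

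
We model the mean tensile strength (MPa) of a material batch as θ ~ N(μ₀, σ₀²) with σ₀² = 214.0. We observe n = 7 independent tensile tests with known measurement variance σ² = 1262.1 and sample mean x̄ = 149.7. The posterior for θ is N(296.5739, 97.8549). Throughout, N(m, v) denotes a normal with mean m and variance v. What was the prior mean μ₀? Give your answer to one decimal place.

The posterior mean is a precision-weighted average: μ_n = (τ₀μ₀ + τ_data·x̄)/(τ₀+τ_data), with τ₀=1/σ₀² and τ_data=n/σ².
Here τ₀ = 1/214.0 = 0.004673 and τ_data = 7/1262.1 = 0.005546, so τ_n = 0.010219.
Rearranging for μ₀: μ₀ = (μ_n·τ_n − τ_data·x̄)/τ₀ = (296.5739·0.010219 − 0.005546·149.7) / 0.004673 = 2.200452/0.004673 ≈ 470.9.

μ₀ = 470.9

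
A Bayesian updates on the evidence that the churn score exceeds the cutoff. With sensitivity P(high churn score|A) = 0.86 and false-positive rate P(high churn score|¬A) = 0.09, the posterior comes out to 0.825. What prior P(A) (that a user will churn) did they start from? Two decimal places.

In odds form, posterior odds = prior odds × likelihood ratio, so prior odds = posterior odds ÷ LR.
Posterior odds = 0.825/(1−0.825) = 4.7143. LR = 0.86/0.09 = 9.5556.
Prior odds = 4.7143/9.5556 = 0.4934, so P(A) = 0.4934/(1+0.4934) ≈ 0.33.

P(A) = 0.33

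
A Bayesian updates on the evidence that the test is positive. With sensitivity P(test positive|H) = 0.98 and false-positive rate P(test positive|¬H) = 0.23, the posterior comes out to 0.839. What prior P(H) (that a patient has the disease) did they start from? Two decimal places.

Bayes' rule in odds form gives O(H|E) = O(H)·[P(E|H)/P(E|¬H)], hence O(H) = O(H|E)/LR.
Posterior odds = 0.839/(1−0.839) = 5.2112. LR = 0.98/0.23 = 4.2609.
Prior odds = 5.2112/4.2609 = 1.2230, so P(H) = 1.2230/(1+1.2230) ≈ 0.55.

P(H) = 0.55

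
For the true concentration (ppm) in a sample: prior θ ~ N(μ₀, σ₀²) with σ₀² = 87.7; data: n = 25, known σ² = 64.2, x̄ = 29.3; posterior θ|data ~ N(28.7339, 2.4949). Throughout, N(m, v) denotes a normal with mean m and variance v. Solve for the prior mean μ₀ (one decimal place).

The posterior mean is a precision-weighted average: μ_n = (τ₀μ₀ + τ_data·x̄)/(τ₀+τ_data), with τ₀=1/σ₀² and τ_data=n/σ².
Here τ₀ = 1/87.7 = 0.011403 and τ_data = 25/64.2 = 0.389408, so τ_n = 0.400811.
Rearranging for μ₀: μ₀ = (μ_n·τ_n − τ_data·x̄)/τ₀ = (28.7339·0.400811 − 0.389408·29.3) / 0.011403 = 0.107209/0.011403 ≈ 9.4.

μ₀ = 9.4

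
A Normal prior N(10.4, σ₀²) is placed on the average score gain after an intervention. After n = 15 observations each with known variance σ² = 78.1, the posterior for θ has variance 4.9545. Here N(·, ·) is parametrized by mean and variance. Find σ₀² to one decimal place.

σ₀² = 102.3

For the Normal–Normal model with known σ², precisions add: τ_n = τ₀ + n/σ².
So 1/σ₀² = 1/4.9545 − 15/78.1 = 0.201837 − 0.192061 = 0.009776.
Hence σ₀² = 1/0.009776 ≈ 102.3.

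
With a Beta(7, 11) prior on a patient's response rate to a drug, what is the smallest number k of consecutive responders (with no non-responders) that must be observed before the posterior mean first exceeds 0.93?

After k responders and 0 non-responders the posterior is Beta(7+k, 11), with mean (7+k)/(7+11+k).
Set (7+k)/(18+k) > 0.93 and solve: k > (0.93·18 − 7)/(1 − 0.93) = 139.143.
The smallest integer exceeding 139.143 is 140.

k = 140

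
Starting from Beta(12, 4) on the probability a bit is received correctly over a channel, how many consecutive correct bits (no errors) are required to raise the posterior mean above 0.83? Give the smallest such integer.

k = 8

After k correct bits and 0 errors the posterior is Beta(12+k, 4), with mean (12+k)/(12+4+k).
Set (12+k)/(16+k) > 0.83 and solve: k > (0.83·16 − 12)/(1 − 0.83) = 7.529.
The smallest integer exceeding 7.529 is 8, and checking k=8: (20)/(24) = 0.8333 > 0.83.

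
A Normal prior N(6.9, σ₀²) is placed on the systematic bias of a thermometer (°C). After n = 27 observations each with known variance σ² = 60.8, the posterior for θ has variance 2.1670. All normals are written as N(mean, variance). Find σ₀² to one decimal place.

For the Normal–Normal model with known σ², precisions add: τ_n = τ₀ + n/σ².
So 1/σ₀² = 1/2.1670 − 27/60.8 = 0.461467 − 0.444079 = 0.017388.
Hence σ₀² = 1/0.017388 ≈ 57.5.

σ₀² = 57.5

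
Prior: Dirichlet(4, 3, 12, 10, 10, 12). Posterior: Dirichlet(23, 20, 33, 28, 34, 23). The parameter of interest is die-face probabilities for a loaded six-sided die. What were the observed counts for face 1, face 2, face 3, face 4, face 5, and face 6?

counts (19, 17, 21, 18, 24, 11)

For a Dirichlet(α) prior with multinomial counts c, the posterior is Dirichlet(α + c) componentwise.
Counts are posterior − prior componentwise: 23−4=19, 20−3=17, 33−12=21, 28−10=18, 34−10=24, 23−12=11.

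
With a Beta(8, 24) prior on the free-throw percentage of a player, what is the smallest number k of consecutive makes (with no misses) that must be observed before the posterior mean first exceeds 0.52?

k = 19

After k makes and 0 misses the posterior is Beta(8+k, 24), with mean (8+k)/(8+24+k).
Set (8+k)/(32+k) > 0.52 and solve: k > (0.52·32 − 8)/(1 − 0.52) = 18.000.
The smallest integer exceeding 18.000 is 19.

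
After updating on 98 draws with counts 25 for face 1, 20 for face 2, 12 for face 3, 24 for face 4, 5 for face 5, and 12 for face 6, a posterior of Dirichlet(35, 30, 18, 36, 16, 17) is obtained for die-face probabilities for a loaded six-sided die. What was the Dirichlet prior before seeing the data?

Dirichlet(10, 10, 6, 12, 11, 5)

For a Dirichlet(α) prior with multinomial counts c, the posterior is Dirichlet(α + c) componentwise.
Subtract each count from the matching posterior parameter: 35−25=10, 30−20=10, 18−12=6, 36−24=12, 16−5=11, 17−12=5.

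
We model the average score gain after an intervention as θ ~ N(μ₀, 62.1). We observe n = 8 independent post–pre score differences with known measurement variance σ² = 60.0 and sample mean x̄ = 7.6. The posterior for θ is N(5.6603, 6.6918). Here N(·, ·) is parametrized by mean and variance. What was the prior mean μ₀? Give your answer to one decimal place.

μ₀ = -10.4

With known observation variance, the Normal–Normal posterior has precision τ_n = τ₀ + n/σ² and mean μ_n = (τ₀μ₀ + (n/σ²)x̄)/τ_n.
Here τ₀ = 1/62.1 = 0.016103 and τ_data = 8/60.0 = 0.133333, so τ_n = 0.149436.
Rearranging for μ₀: μ₀ = (μ_n·τ_n − τ_data·x̄)/τ₀ = (5.6603·0.149436 − 0.133333·7.6) / 0.016103 = -0.167478/0.016103 ≈ -10.4.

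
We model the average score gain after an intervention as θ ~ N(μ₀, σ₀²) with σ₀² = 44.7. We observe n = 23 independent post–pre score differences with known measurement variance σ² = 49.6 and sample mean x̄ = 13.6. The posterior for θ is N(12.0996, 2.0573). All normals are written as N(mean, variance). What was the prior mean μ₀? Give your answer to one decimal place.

With known observation variance, the Normal–Normal posterior has precision τ_n = τ₀ + n/σ² and mean μ_n = (τ₀μ₀ + (n/σ²)x̄)/τ_n.
Here τ₀ = 1/44.7 = 0.022371 and τ_data = 23/49.6 = 0.463710, so τ_n = 0.486081.
Rearranging for μ₀: μ₀ = (μ_n·τ_n − τ_data·x̄)/τ₀ = (12.0996·0.486081 − 0.463710·13.6) / 0.022371 = -0.425070/0.022371 ≈ -19.0.

μ₀ = -19.0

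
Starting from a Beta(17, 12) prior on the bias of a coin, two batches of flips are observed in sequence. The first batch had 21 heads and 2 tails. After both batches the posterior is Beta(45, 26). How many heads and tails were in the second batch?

Because Beta–binomial updating is additive in the counts, the combined data contributed (α_post−α_prior, β_post−β_prior) successes and failures.
Total across both batches: 45−17=28 heads, 26−12=14 tails.
Subtract the first batch: 28−21=7 heads and 14−2=12 tails.

7 heads and 12 tails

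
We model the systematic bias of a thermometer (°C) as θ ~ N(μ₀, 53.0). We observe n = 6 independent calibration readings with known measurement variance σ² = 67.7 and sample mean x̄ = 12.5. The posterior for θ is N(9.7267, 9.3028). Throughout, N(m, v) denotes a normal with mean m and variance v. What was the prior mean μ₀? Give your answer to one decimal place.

μ₀ = -3.3

The posterior mean is a precision-weighted average: μ_n = (τ₀μ₀ + τ_data·x̄)/(τ₀+τ_data), with τ₀=1/σ₀² and τ_data=n/σ².
Here τ₀ = 1/53.0 = 0.018868 and τ_data = 6/67.7 = 0.088626, so τ_n = 0.107494.
Rearranging for μ₀: μ₀ = (μ_n·τ_n − τ_data·x̄)/τ₀ = (9.7267·0.107494 − 0.088626·12.5) / 0.018868 = -0.062263/0.018868 ≈ -3.3.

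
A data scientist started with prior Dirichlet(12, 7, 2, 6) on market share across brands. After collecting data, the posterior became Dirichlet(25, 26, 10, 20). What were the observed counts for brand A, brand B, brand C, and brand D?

counts (13, 19, 8, 14)

For a Dirichlet(α) prior with multinomial counts c, the posterior is Dirichlet(α + c) componentwise.
Counts are posterior − prior componentwise: 25−12=13, 26−7=19, 10−2=8, 20−6=14.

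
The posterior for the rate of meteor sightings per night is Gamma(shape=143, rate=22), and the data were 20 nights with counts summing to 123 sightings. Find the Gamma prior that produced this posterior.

Gamma(shape=20, rate=2)

Gamma–Poisson conjugacy: posterior shape = α + Σxᵢ, posterior rate = β + n.
So α = 143 − 123 = 20 and β = 22 − 20 = 2.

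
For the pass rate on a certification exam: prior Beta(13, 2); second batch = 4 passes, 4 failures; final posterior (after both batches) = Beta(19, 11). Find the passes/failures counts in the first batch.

2 passes and 5 failures

Because Beta–binomial updating is additive in the counts, the combined data contributed (α_post−α_prior, β_post−β_prior) successes and failures.
Total across both batches: 19−13=6 passes, 11−2=9 failures.
Subtract the second batch: 6−4=2 passes and 9−4=5 failures.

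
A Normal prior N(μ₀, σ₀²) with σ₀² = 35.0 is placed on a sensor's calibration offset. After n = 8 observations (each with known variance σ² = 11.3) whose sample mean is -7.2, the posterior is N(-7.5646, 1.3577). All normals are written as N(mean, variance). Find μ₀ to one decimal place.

The posterior mean is a precision-weighted average: μ_n = (τ₀μ₀ + τ_data·x̄)/(τ₀+τ_data), with τ₀=1/σ₀² and τ_data=n/σ².
Here τ₀ = 1/35.0 = 0.028571 and τ_data = 8/11.3 = 0.707965, so τ_n = 0.736536.
Rearranging for μ₀: μ₀ = (μ_n·τ_n − τ_data·x̄)/τ₀ = (-7.5646·0.736536 − 0.707965·-7.2) / 0.028571 = -0.474252/0.028571 ≈ -16.6.

μ₀ = -16.6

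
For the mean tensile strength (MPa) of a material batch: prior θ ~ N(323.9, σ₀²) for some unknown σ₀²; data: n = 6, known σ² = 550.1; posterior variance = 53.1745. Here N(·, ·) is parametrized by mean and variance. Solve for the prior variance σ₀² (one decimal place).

σ₀² = 126.6

For the Normal–Normal model with known σ², precisions add: τ_n = τ₀ + n/σ².
So 1/σ₀² = 1/53.1745 − 6/550.1 = 0.018806 − 0.010907 = 0.007899.
Hence σ₀² = 1/0.007899 ≈ 126.6.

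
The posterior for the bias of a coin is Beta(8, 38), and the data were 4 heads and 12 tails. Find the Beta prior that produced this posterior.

Beta(4, 26)

A Beta(a, b) prior with s successes and f failures in binomial data gives a Beta(a+s, b+f) posterior.
Subtract the data counts: 8−4=4, 38−12=26.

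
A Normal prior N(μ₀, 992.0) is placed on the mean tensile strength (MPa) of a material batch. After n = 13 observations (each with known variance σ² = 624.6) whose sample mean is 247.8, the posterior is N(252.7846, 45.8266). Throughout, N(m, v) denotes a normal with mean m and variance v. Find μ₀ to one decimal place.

μ₀ = 355.7

The posterior mean is a precision-weighted average: μ_n = (τ₀μ₀ + τ_data·x̄)/(τ₀+τ_data), with τ₀=1/σ₀² and τ_data=n/σ².
Here τ₀ = 1/992.0 = 0.001008 and τ_data = 13/624.6 = 0.020813, so τ_n = 0.021821.
Rearranging for μ₀: μ₀ = (μ_n·τ_n − τ_data·x̄)/τ₀ = (252.7846·0.021821 − 0.020813·247.8) / 0.001008 = 0.358551/0.001008 ≈ 355.7.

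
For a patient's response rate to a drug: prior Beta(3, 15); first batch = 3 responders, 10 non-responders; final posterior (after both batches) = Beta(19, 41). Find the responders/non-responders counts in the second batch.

13 responders and 16 non-responders

Because Beta–binomial updating is additive in the counts, the combined data contributed (α_post−α_prior, β_post−β_prior) successes and failures.
Total across both batches: 19−3=16 responders, 41−15=26 non-responders.
Subtract the first batch: 16−3=13 responders and 26−10=16 non-responders.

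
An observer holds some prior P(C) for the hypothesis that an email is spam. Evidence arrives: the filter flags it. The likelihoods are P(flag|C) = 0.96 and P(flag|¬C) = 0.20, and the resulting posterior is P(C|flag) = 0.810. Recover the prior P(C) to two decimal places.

P(C) = 0.47

In odds form, posterior odds = prior odds × likelihood ratio, so prior odds = posterior odds ÷ LR.
Posterior odds = 0.810/(1−0.810) = 4.2632. LR = 0.96/0.20 = 4.8000.
Prior odds = 4.2632/4.8000 = 0.8882, so P(C) = 0.8882/(1+0.8882) ≈ 0.47.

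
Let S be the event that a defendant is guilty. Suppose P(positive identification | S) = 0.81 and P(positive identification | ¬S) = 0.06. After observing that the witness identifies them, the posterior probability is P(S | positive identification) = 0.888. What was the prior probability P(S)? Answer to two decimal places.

P(S) = 0.37

In odds form, posterior odds = prior odds × likelihood ratio, so prior odds = posterior odds ÷ LR.
Posterior odds = 0.888/(1−0.888) = 7.9286. LR = 0.81/0.06 = 13.5000.
Prior odds = 7.9286/13.5000 = 0.5873, so P(S) = 0.5873/(1+0.5873) ≈ 0.37.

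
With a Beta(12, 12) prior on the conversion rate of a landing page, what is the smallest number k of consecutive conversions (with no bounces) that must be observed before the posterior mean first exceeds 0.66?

k = 12

After k conversions and 0 bounces the posterior is Beta(12+k, 12), with mean (12+k)/(12+12+k).
Set (12+k)/(24+k) > 0.66 and solve: k > (0.66·24 − 12)/(1 − 0.66) = 11.294.
The smallest integer exceeding 11.294 is 12.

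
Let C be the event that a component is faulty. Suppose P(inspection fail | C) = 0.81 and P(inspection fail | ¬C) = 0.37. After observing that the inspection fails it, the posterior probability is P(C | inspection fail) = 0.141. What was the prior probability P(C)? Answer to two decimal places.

In odds form, posterior odds = prior odds × likelihood ratio, so prior odds = posterior odds ÷ LR.
Posterior odds = 0.141/(1−0.141) = 0.1641. LR = 0.81/0.37 = 2.1892.
Prior odds = 0.1641/2.1892 = 0.0750, so P(C) = 0.0750/(1+0.0750) ≈ 0.07.

P(C) = 0.07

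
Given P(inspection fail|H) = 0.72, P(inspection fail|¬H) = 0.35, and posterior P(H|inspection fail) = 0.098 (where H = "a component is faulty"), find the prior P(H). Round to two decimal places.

In odds form, posterior odds = prior odds × likelihood ratio, so prior odds = posterior odds ÷ LR.
Posterior odds = 0.098/(1−0.098) = 0.1086. LR = 0.72/0.35 = 2.0571.
Prior odds = 0.1086/2.0571 = 0.0528, so P(H) = 0.0528/(1+0.0528) ≈ 0.05.

P(H) = 0.05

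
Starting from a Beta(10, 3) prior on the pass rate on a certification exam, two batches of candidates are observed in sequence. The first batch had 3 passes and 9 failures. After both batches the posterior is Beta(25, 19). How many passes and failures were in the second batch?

12 passes and 7 failures

Because Beta–binomial updating is additive in the counts, the combined data contributed (α_post−α_prior, β_post−β_prior) successes and failures.
Total across both batches: 25−10=15 passes, 19−3=16 failures.
Subtract the first batch: 15−3=12 passes and 16−9=7 failures.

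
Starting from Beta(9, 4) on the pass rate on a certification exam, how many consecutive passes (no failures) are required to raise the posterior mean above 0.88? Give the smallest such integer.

After k passes and 0 failures the posterior is Beta(9+k, 4), with mean (9+k)/(9+4+k).
Set (9+k)/(13+k) > 0.88 and solve: k > (0.88·13 − 9)/(1 − 0.88) = 20.333.
The smallest integer exceeding 20.333 is 21.

k = 21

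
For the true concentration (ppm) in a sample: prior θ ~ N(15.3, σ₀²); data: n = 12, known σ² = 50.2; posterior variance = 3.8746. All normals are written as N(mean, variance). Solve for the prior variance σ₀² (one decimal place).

σ₀² = 52.5

Posterior precision equals prior precision plus data precision: 1/σ_n² = 1/σ₀² + n/σ².
So 1/σ₀² = 1/3.8746 − 12/50.2 = 0.258091 − 0.239044 = 0.019047.
Hence σ₀² = 1/0.019047 ≈ 52.5.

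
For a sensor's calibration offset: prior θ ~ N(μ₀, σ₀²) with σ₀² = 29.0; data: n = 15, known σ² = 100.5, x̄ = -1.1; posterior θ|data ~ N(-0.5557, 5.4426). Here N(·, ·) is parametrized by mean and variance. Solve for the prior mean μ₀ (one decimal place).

μ₀ = 1.8

With known observation variance, the Normal–Normal posterior has precision τ_n = τ₀ + n/σ² and mean μ_n = (τ₀μ₀ + (n/σ²)x̄)/τ_n.
Here τ₀ = 1/29.0 = 0.034483 and τ_data = 15/100.5 = 0.149254, so τ_n = 0.183737.
Rearranging for μ₀: μ₀ = (μ_n·τ_n − τ_data·x̄)/τ₀ = (-0.5557·0.183737 − 0.149254·-1.1) / 0.034483 = 0.062077/0.034483 ≈ 1.8.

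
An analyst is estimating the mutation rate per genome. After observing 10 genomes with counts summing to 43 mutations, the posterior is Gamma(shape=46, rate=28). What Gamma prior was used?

A Gamma(α, β) prior (rate parametrization) on a Poisson rate with n observations summing to S gives posterior Gamma(α+S, β+n).
So α = 46 − 43 = 3 and β = 28 − 10 = 18.

Gamma(shape=3, rate=18)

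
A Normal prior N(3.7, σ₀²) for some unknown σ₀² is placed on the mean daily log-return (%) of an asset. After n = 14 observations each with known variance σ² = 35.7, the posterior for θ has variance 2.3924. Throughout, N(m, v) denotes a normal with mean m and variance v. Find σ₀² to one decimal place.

For the Normal–Normal model with known σ², precisions add: τ_n = τ₀ + n/σ².
So 1/σ₀² = 1/2.3924 − 14/35.7 = 0.417990 − 0.392157 = 0.025833.
Hence σ₀² = 1/0.025833 ≈ 38.7.

σ₀² = 38.7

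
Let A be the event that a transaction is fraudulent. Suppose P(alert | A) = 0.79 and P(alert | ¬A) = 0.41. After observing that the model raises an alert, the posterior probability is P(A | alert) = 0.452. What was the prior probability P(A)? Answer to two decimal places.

Bayes' rule in odds form gives O(A|E) = O(A)·[P(E|A)/P(E|¬A)], hence O(A) = O(A|E)/LR.
Posterior odds = 0.452/(1−0.452) = 0.8248. LR = 0.79/0.41 = 1.9268.
Prior odds = 0.8248/1.9268 = 0.4281, so P(A) = 0.4281/(1+0.4281) ≈ 0.30.

P(A) = 0.30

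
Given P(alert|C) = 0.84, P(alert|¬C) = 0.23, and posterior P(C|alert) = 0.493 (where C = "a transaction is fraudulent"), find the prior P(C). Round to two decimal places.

P(C) = 0.21

Bayes' rule in odds form gives O(C|E) = O(C)·[P(E|C)/P(E|¬C)], hence O(C) = O(C|E)/LR.
Posterior odds = 0.493/(1−0.493) = 0.9724. LR = 0.84/0.23 = 3.6522.
Prior odds = 0.9724/3.6522 = 0.2663, so P(C) = 0.2663/(1+0.2663) ≈ 0.21.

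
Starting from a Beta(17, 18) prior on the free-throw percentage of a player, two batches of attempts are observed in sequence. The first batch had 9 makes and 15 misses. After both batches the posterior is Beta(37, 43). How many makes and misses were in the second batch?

11 makes and 10 misses

Because Beta–binomial updating is additive in the counts, the combined data contributed (α_post−α_prior, β_post−β_prior) successes and failures.
Total across both batches: 37−17=20 makes, 43−18=25 misses.
Subtract the first batch: 20−9=11 makes and 25−15=10 misses.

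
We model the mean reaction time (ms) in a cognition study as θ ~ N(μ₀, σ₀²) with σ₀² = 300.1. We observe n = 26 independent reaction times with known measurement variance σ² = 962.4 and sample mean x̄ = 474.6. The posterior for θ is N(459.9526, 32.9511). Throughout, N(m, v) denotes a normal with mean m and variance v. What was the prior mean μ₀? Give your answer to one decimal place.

μ₀ = 341.2

The posterior mean is a precision-weighted average: μ_n = (τ₀μ₀ + τ_data·x̄)/(τ₀+τ_data), with τ₀=1/σ₀² and τ_data=n/σ².
Here τ₀ = 1/300.1 = 0.003332 and τ_data = 26/962.4 = 0.027016, so τ_n = 0.030348.
Rearranging for μ₀: μ₀ = (μ_n·τ_n − τ_data·x̄)/τ₀ = (459.9526·0.030348 − 0.027016·474.6) / 0.003332 = 1.136848/0.003332 ≈ 341.2.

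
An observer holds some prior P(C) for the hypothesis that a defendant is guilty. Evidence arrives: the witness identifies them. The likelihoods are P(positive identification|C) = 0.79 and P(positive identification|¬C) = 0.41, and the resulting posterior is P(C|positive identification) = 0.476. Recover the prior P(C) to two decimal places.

In odds form, posterior odds = prior odds × likelihood ratio, so prior odds = posterior odds ÷ LR.
Posterior odds = 0.476/(1−0.476) = 0.9084. LR = 0.79/0.41 = 1.9268.
Prior odds = 0.9084/1.9268 = 0.4715, so P(C) = 0.4715/(1+0.4715) ≈ 0.32.

P(C) = 0.32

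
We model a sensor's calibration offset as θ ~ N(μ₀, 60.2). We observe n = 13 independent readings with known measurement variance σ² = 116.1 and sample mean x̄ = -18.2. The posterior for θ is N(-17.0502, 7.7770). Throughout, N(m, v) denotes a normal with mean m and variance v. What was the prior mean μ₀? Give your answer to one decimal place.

μ₀ = -9.3

The posterior mean is a precision-weighted average: μ_n = (τ₀μ₀ + τ_data·x̄)/(τ₀+τ_data), with τ₀=1/σ₀² and τ_data=n/σ².
Here τ₀ = 1/60.2 = 0.016611 and τ_data = 13/116.1 = 0.111972, so τ_n = 0.128583.
Rearranging for μ₀: μ₀ = (μ_n·τ_n − τ_data·x̄)/τ₀ = (-17.0502·0.128583 − 0.111972·-18.2) / 0.016611 = -0.154475/0.016611 ≈ -9.3.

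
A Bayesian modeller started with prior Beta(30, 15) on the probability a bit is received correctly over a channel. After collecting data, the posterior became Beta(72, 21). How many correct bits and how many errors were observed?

A Beta(α, β) prior with s successes and f failures in binomial data gives a Beta(α+s, β+f) posterior.
Match parameters: s=72−30=42, f=21−15=6.

42 correct bits and 6 errors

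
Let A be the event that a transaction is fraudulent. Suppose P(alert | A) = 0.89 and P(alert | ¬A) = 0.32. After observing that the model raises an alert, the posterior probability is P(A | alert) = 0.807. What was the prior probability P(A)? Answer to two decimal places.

Bayes' rule in odds form gives O(A|E) = O(A)·[P(E|A)/P(E|¬A)], hence O(A) = O(A|E)/LR.
Posterior odds = 0.807/(1−0.807) = 4.1813. LR = 0.89/0.32 = 2.7812.
Prior odds = 4.1813/2.7812 = 1.5034, so P(A) = 1.5034/(1+1.5034) ≈ 0.60.

P(A) = 0.60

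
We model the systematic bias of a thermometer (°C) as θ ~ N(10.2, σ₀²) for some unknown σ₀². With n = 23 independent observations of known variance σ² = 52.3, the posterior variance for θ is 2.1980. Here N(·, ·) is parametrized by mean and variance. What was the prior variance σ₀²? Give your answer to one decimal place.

σ₀² = 65.8

Posterior precision equals prior precision plus data precision: 1/σ_n² = 1/σ₀² + n/σ².
So 1/σ₀² = 1/2.1980 − 23/52.3 = 0.454959 − 0.439771 = 0.015188.
Hence σ₀² = 1/0.015188 ≈ 65.8.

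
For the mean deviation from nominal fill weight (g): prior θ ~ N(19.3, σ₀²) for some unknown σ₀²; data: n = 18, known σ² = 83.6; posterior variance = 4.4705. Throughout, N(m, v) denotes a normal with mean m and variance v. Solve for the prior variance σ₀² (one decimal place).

σ₀² = 119.4

For the Normal–Normal model with known σ², precisions add: τ_n = τ₀ + n/σ².
So 1/σ₀² = 1/4.4705 − 18/83.6 = 0.223689 − 0.215311 = 0.008378.
Hence σ₀² = 1/0.008378 ≈ 119.4.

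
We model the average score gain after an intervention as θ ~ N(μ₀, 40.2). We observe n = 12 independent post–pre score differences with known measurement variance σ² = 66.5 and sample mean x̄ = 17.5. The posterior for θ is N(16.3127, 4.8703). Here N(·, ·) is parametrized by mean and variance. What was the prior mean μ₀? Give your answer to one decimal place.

μ₀ = 7.7

With known observation variance, the Normal–Normal posterior has precision τ_n = τ₀ + n/σ² and mean μ_n = (τ₀μ₀ + (n/σ²)x̄)/τ_n.
Here τ₀ = 1/40.2 = 0.024876 and τ_data = 12/66.5 = 0.180451, so τ_n = 0.205327.
Rearranging for μ₀: μ₀ = (μ_n·τ_n − τ_data·x̄)/τ₀ = (16.3127·0.205327 − 0.180451·17.5) / 0.024876 = 0.191545/0.024876 ≈ 7.7.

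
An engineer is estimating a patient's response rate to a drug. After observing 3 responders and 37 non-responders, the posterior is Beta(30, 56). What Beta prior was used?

Beta is conjugate to the binomial likelihood: posterior = Beta(a+s, b+f).
So a = 30 − 3 = 27 and b = 56 − 37 = 19.

Beta(27, 19)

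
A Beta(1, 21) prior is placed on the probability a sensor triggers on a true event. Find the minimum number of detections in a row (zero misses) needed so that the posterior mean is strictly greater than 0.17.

After k detections and 0 misses the posterior is Beta(1+k, 21), with mean (1+k)/(1+21+k).
Set (1+k)/(22+k) > 0.17 and solve: k > (0.17·22 − 1)/(1 − 0.17) = 3.301.
The smallest integer exceeding 3.301 is 4, and checking k=4: (5)/(26) = 0.1923 > 0.17.

k = 4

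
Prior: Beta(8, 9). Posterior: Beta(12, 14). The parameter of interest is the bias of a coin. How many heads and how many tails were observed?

4 heads and 5 tails

Beta is conjugate to the binomial likelihood: posterior = Beta(a+s, b+f).
So s = 12 − 8 = 4 and f = 14 − 9 = 5.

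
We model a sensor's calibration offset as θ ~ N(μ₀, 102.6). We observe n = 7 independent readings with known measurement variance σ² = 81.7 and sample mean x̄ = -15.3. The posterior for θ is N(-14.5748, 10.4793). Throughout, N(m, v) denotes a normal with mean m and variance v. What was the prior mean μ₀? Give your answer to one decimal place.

The posterior mean is a precision-weighted average: μ_n = (τ₀μ₀ + τ_data·x̄)/(τ₀+τ_data), with τ₀=1/σ₀² and τ_data=n/σ².
Here τ₀ = 1/102.6 = 0.009747 and τ_data = 7/81.7 = 0.085679, so τ_n = 0.095426.
Rearranging for μ₀: μ₀ = (μ_n·τ_n − τ_data·x̄)/τ₀ = (-14.5748·0.095426 − 0.085679·-15.3) / 0.009747 = -0.079926/0.009747 ≈ -8.2.

μ₀ = -8.2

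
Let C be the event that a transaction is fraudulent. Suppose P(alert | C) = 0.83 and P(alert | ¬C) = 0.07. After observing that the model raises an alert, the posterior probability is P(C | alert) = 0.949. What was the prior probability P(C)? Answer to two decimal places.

P(C) = 0.61

Bayes' rule in odds form gives O(C|E) = O(C)·[P(E|C)/P(E|¬C)], hence O(C) = O(C|E)/LR.
Posterior odds = 0.949/(1−0.949) = 18.6078. LR = 0.83/0.07 = 11.8571.
Prior odds = 18.6078/11.8571 = 1.5693, so P(C) = 1.5693/(1+1.5693) ≈ 0.61.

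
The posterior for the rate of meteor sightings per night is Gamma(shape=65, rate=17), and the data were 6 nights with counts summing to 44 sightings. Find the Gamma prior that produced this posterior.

Gamma–Poisson conjugacy: posterior shape = α + Σxᵢ, posterior rate = β + n.
So α = 65 − 44 = 21 and β = 17 − 6 = 11.

Gamma(shape=21, rate=11)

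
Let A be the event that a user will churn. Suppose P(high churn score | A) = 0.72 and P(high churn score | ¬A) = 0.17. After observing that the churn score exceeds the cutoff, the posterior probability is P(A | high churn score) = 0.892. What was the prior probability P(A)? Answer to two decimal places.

P(A) = 0.66

Bayes' rule in odds form gives O(A|E) = O(A)·[P(E|A)/P(E|¬A)], hence O(A) = O(A|E)/LR.
Posterior odds = 0.892/(1−0.892) = 8.2593. LR = 0.72/0.17 = 4.2353.
Prior odds = 8.2593/4.2353 = 1.9501, so P(A) = 1.9501/(1+1.9501) ≈ 0.66.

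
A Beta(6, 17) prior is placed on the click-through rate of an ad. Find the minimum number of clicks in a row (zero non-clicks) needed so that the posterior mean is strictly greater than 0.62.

After k clicks and 0 non-clicks the posterior is Beta(6+k, 17), with mean (6+k)/(6+17+k).
Set (6+k)/(23+k) > 0.62 and solve: k > (0.62·23 − 6)/(1 − 0.62) = 21.737.
The smallest integer exceeding 21.737 is 22.

k = 22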